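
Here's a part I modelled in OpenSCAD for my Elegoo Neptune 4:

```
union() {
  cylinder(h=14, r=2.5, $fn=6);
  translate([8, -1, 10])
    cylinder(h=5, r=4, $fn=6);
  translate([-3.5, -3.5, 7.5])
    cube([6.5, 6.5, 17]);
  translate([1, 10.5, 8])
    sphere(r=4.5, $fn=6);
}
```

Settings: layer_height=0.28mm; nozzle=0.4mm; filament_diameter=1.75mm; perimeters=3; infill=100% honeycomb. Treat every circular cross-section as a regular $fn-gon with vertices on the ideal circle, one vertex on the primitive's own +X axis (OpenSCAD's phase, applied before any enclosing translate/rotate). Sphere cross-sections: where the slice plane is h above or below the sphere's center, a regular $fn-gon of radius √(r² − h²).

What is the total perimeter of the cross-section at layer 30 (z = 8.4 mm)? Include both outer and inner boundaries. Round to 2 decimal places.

At z = 8.4 mm: the r=2.5 cylinder gives a regular 6-gon of circumradius 2.5 (constant along its height) (perimeter = 2·6·2.500·sin(180°/6) = 15.00 mm); the cylinder at (8, -1) is absent (z outside [10, 15]); the cube at (-3.5, -3.5) (footprint 6.5×6.5) is included at this height (perimeter 26.00 mm); the sphere at (1, 10.5): section is a regular 6-gon, circumradius = √(r²−h²) = √(4.5²−0.4²) = 4.482 (perimeter = 2·6·4.482·sin(180°/6) = 26.89 mm); Taking the union: the regions partially overlap (shared area 16.24 mm²), so the edge portions inside another operand are dropped and the merged outline is re-measured after clipping — boundary = 52.89 mm. Overall, the cross-section has 2 separate islands. Total boundary length (outer) = 52.89 mm.

52.89 mm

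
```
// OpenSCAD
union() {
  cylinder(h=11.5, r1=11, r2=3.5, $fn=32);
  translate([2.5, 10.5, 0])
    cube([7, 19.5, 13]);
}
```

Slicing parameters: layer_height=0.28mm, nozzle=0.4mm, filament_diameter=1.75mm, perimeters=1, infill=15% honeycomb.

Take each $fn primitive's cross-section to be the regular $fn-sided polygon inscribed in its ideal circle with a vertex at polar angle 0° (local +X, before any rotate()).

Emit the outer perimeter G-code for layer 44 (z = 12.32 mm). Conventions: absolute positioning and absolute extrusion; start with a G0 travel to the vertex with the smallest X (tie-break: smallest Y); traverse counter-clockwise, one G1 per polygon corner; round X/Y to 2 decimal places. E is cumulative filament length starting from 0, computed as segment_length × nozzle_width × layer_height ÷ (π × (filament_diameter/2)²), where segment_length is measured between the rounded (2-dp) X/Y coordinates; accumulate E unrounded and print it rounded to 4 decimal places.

G0 X2.50 Y10.50 Z12.32
G1 X9.50 Y10.50 E0.3259
G1 X9.50 Y30.00 E1.2340
G1 X2.50 Y30.00 E1.5599
G1 X2.50 Y10.50 E2.4679

At z = 12.32 mm: the cone does not reach this height (z outside [0, 11.5]); the cube at (2.5, 10.5) (footprint 7×19.5) is included at this height; Taking the union: only the 7×19.5 cube at (2.5, 10.5) is present, so the union is just that shape — 1 connected region. The outline is a single polygon with 4 vertices. Extrusion per mm of travel: 0.4 × 0.28 / (π × 0.875²) = 0.046564. Accumulating E over each segment gives final E = 2.4679.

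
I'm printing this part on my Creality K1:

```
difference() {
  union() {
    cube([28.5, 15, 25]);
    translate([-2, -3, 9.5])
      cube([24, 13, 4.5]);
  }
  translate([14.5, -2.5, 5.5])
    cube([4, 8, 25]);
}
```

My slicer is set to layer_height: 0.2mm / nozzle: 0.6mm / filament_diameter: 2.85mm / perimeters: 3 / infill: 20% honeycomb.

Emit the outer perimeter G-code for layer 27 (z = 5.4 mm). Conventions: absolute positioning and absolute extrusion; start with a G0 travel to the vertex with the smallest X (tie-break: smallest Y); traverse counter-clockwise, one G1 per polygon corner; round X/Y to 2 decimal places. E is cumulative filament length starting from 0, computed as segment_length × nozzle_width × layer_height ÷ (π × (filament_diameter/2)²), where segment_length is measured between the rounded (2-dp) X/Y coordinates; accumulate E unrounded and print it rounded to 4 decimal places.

At z = 5.4 mm: the 28.5×15 cube contributes its full rectangle; the cube at (-2, -3) is absent (z outside [9.5, 14]); Combining (union): only the 28.5×15 cube is present, so the union is just that shape — 1 connected region; the cube at (14.5, -2.5) does not reach this height (z outside [5.5, 30.5]); Subtracting the remaining from the first: none of the subtracted shapes is present at this height, so that combined region is unchanged — 1 connected region. The outline is a single polygon with 4 vertices. Extrusion per mm of travel: 0.6 × 0.2 / (π × 1.425²) = 0.018811. Accumulating E over each segment gives final E = 1.6365.

G0 X0.00 Y0.00 Z5.40
G1 X28.50 Y0.00 E0.5361
G1 X28.50 Y15.00 E0.8183
G1 X0.00 Y15.00 E1.3544
G1 X0.00 Y0.00 E1.6365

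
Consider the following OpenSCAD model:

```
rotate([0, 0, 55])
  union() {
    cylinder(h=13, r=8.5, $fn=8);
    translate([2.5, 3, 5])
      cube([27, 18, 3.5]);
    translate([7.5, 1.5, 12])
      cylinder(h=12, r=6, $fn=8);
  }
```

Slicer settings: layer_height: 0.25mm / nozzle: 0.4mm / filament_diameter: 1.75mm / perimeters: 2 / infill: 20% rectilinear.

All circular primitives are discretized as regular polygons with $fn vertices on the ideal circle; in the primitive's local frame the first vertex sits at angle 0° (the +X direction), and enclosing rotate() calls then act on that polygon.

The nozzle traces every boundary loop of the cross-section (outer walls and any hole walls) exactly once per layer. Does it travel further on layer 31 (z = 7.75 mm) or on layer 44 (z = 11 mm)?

layer 31 (z = 7.75 mm)

Layer 31 (z = 7.75): the cylinder: section is a regular 8-gon, circumradius r=8.5 (perimeter = 2·8·8.500·sin(180°/8) = 52.04 mm); the cube at (2.5, 3) is present — its section is the full 27×18 rectangle (perimeter 90.00 mm); the cylinder at (7.5, 1.5) is absent (z outside [12, 24]); Merging all regions: the regions partially overlap (shared area 15.00 mm²), so the edge portions inside another operand are dropped and the merged outline is re-measured after clipping — boundary = 125.77 mm; (rotated 55° about Z; rotation is an isometry so areas/perimeters/island counts are preserved). So its perimeter = 125.77 mm. Layer 44 (z = 11): the cylinder: section is a regular 8-gon, circumradius r=8.5 (perimeter = 2·8·8.500·sin(180°/8) = 52.04 mm); the cube at (2.5, 3) does not reach this height (z outside [5, 8.5]); the cylinder at (7.5, 1.5) is not intersected at this z (z outside [12, 24]); Taking the union: only the r=8.5 cylinder is present, so the union is just that shape — boundary = 52.04 mm; (rotated 55° about Z; rotation is an isometry so areas/perimeters/island counts are preserved). So its perimeter = 52.04 mm. Layer 31 is larger (125.77 vs 52.04 mm).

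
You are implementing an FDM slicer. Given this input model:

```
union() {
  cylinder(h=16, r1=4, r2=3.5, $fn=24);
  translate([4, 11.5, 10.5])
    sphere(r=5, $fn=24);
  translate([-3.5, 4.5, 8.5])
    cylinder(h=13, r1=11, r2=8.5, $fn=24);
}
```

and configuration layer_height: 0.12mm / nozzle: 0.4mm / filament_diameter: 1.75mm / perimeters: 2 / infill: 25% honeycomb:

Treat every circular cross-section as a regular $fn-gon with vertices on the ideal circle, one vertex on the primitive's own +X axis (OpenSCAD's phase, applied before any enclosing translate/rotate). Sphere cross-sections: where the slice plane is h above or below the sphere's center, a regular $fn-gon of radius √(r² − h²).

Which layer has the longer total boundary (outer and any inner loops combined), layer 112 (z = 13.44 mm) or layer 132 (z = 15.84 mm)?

Layer 112 (z = 13.44): the cone (r1=4→r2=3.5) has section circumradius 3.580 here — a regular 24-gon (perimeter = 2·24·3.580·sin(180°/24) = 22.43 mm); the r=5 sphere at (4, 11.5) slices to a regular 24-gon of circumradius 4.044 (√(r²−h²) with h=2.94 from center) (perimeter = 2·24·4.044·sin(180°/24) = 25.34 mm); the cone at (-3.5, 4.5): at t=0.380 of its height the radius interpolates to r₁+(r₂−r₁)t = 10.050, giving a regular 24-gon of that circumradius (perimeter = 2·24·10.050·sin(180°/24) = 62.97 mm); Merging all regions: the regions partially overlap (shared area 60.94 mm²), so the edge portions inside another operand are dropped and the merged outline is re-measured after clipping — boundary = 69.80 mm. So its perimeter = 69.80 mm. Layer 132 (z = 15.84): the cone: at t=0.990 of its height the radius interpolates to r₁+(r₂−r₁)t = 3.505, giving a regular 24-gon of that circumradius (perimeter = 2·24·3.505·sin(180°/24) = 21.96 mm); the sphere at (4, 11.5) does not reach this height (|z−center|=5.340 > r=5); the cone at (-3.5, 4.5) contributes a regular 24-gon of circumradius 9.588 (interpolated between r1=11 and r2=8.5 at t=0.565) (perimeter = 2·24·9.588·sin(180°/24) = 60.07 mm); Combining (union): the cone lies entirely inside the cone at (-3.5, 4.5), so the union is just the cone at (-3.5, 4.5) — boundary = 60.07 mm. So its perimeter = 60.07 mm. Layer 112 is larger (69.80 vs 60.07 mm).

layer 112 (z = 13.44 mm)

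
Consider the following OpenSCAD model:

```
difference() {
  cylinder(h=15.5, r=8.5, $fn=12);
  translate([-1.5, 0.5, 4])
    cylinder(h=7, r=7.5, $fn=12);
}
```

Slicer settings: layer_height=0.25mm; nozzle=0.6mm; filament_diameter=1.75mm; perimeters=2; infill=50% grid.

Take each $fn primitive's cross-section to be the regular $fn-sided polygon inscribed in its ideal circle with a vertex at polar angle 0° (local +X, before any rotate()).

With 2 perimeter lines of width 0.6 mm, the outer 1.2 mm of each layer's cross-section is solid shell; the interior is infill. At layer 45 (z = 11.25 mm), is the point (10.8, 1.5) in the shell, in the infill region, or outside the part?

outside

At z = 11.25 mm: the cylinder: section is a regular 12-gon, circumradius r=8.5; the cylinder at (-1.5, 0.5) is absent (z outside [4, 11]); Taking the first minus the rest: none of the subtracted shapes is present at this height, so the r=8.5 cylinder is unchanged — 1 connected region. Overall, the cross-section is a single solid region. The nearest boundary edge runs (8.50, 0.00)→(7.36, 4.25); distance from the point to it = 2.61 mm. The point is not inside any of the regions above, so it lies outside the cross-section (2.61 mm from the nearest boundary).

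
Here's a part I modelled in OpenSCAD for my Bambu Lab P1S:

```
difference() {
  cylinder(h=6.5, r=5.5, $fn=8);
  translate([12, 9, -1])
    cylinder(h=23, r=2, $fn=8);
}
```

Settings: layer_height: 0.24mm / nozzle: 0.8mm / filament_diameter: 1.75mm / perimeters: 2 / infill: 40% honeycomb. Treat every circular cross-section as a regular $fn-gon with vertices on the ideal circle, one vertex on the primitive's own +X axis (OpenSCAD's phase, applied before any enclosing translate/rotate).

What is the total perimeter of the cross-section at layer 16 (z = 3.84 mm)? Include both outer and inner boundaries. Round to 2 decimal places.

At z = 3.84 mm: the r=5.5 cylinder contributes a regular 8-gon of circumradius 5.5 (perimeter = 2·8·5.500·sin(180°/8) = 33.68 mm); the r=2 cylinder at (12, 9) contributes a regular 8-gon of circumradius 2 (perimeter = 2·8·2.000·sin(180°/8) = 12.25 mm); Taking the first minus the rest: starting from the r=5.5 cylinder, the r=2 cylinder at (12, 9) misses the remaining region (no effect) — boundary = 33.68 mm. Overall, the cross-section is a single solid region. Total boundary length (outer) = 33.68 mm.

33.68 mm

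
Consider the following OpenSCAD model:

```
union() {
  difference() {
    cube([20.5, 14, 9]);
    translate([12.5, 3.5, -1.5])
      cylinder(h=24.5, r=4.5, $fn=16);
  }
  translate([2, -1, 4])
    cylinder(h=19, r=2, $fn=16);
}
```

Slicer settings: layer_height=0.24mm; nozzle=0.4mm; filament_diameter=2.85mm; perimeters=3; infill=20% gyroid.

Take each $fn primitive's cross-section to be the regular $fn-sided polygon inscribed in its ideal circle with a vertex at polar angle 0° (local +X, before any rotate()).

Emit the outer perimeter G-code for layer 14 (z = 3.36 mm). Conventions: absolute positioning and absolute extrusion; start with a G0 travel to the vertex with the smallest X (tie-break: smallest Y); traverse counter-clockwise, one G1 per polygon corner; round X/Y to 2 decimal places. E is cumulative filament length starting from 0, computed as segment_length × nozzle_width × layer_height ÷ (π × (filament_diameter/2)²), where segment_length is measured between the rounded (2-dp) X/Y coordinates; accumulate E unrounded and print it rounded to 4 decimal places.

At z = 3.36 mm: the cube is present — its section is the full 20.5×14 rectangle; the r=4.5 cylinder at (12.5, 3.5) contributes a regular 16-gon of circumradius 4.5; Taking the first minus the rest: starting from the 20.5×14 cube, the r=4.5 cylinder at (12.5, 3.5) partially overlaps it — only the 58.49 mm² overlap (of its 61.99 mm²) is removed, clipping the outline — 1 connected region; the cylinder at (2, -1) does not reach this height (z outside [4, 23]); Combining (union): only that combined region is present, so the union is just that shape — 1 connected region. The outline is a single polygon with 19 vertices. Extrusion per mm of travel: 0.4 × 0.24 / (π × 1.425²) = 0.015048. Accumulating E over each segment gives final E = 1.2910.

G0 X0.00 Y0.00 Z3.36
G1 X9.79 Y0.00 E0.1473
G1 X9.32 Y0.32 E0.1559
G1 X8.34 Y1.78 E0.1823
G1 X8.00 Y3.50 E0.2087
G1 X8.34 Y5.22 E0.2351
G1 X9.32 Y6.68 E0.2616
G1 X10.78 Y7.66 E0.2880
G1 X12.50 Y8.00 E0.3144
G1 X14.22 Y7.66 E0.3408
G1 X15.68 Y6.68 E0.3673
G1 X16.66 Y5.22 E0.3937
G1 X17.00 Y3.50 E0.4201
G1 X16.66 Y1.78 E0.4465
G1 X15.68 Y0.32 E0.4730
G1 X15.21 Y0.00 E0.4815
G1 X20.50 Y0.00 E0.5611
G1 X20.50 Y14.00 E0.7718
G1 X0.00 Y14.00 E1.0803
G1 X0.00 Y0.00 E1.2910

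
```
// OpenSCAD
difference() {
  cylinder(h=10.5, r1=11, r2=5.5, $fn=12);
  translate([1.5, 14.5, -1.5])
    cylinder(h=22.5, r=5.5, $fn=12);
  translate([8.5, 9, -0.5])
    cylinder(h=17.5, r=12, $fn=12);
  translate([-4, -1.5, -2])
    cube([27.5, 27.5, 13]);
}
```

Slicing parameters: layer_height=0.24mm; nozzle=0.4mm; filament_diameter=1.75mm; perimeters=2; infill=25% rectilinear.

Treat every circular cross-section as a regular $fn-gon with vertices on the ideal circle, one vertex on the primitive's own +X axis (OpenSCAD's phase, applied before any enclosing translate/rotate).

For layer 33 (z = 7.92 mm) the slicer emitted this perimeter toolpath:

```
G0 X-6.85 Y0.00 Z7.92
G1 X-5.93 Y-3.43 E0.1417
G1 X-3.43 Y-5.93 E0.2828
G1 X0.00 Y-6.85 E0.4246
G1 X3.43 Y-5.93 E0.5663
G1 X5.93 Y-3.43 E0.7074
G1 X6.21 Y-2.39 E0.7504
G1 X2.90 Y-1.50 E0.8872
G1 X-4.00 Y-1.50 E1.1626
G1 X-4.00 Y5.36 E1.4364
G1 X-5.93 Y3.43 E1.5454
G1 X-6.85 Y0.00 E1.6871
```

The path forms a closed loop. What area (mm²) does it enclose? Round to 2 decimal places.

62.90 mm²

Apply the shoelace formula to the sequence of (X, Y) vertices; enclosed area = 62.90 mm².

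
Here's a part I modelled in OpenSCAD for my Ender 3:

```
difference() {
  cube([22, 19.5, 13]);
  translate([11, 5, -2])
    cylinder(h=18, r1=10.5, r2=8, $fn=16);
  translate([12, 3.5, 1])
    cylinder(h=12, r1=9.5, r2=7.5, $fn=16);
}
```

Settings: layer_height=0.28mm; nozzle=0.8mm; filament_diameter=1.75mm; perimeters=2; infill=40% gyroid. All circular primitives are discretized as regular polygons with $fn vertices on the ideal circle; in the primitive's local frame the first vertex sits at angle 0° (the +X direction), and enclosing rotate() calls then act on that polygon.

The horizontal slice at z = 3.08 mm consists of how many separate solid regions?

1

At z = 3.08 mm: the cube is present — its section is the full 22×19.5 rectangle; the cone at (11, 5) contributes a regular 16-gon of circumradius 9.794 (interpolated between r1=10.5 and r2=8 at t=0.282); the cone at (12, 3.5) contributes a regular 16-gon of circumradius 9.153 (interpolated between r1=9.5 and r2=7.5 at t=0.173); Taking the first minus the rest: starting from the 22×19.5 cube, the cone at (11, 5) partially overlaps it — only the 239.08 mm² overlap (of its 293.69 mm²) is removed, clipping the outline; the cone at (12, 3.5) partially overlaps it — only the 3.33 mm² overlap (of its 256.50 mm²) is removed, clipping the outline — 1 connected region. The result has 1 disconnected region.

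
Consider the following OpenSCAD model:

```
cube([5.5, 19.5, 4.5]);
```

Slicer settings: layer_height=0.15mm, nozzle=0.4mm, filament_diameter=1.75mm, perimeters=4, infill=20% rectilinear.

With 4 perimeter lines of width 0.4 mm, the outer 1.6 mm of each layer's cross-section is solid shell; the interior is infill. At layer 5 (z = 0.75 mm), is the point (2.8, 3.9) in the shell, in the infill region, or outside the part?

infill

At z = 0.75 mm: the cube is present — its section is the full 5.5×19.5 rectangle. Overall, the cross-section is a single solid region. The nearest boundary edge runs (5.50, 0.00)→(5.50, 19.50); distance from the point to it = 2.70 mm. The point is inside the cross-section and 2.70 mm from the nearest boundary — more than the 1.6 mm shell width (4 × 0.4), so it's in the infill interior.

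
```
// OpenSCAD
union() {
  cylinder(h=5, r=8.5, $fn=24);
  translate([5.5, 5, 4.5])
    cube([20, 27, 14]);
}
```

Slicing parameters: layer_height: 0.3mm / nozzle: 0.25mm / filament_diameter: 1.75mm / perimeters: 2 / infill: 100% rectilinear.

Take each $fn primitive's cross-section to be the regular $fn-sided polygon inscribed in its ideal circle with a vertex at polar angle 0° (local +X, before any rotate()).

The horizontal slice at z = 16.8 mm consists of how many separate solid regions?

At z = 16.8 mm: the cylinder does not reach this height (z outside [0, 5]); the cube at (5.5, 5) is present — its section is the full 20×27 rectangle; Combining (union): only the 20×27 cube at (5.5, 5) is present, so the union is just that shape — 1 connected region. The result has 1 disconnected region.

1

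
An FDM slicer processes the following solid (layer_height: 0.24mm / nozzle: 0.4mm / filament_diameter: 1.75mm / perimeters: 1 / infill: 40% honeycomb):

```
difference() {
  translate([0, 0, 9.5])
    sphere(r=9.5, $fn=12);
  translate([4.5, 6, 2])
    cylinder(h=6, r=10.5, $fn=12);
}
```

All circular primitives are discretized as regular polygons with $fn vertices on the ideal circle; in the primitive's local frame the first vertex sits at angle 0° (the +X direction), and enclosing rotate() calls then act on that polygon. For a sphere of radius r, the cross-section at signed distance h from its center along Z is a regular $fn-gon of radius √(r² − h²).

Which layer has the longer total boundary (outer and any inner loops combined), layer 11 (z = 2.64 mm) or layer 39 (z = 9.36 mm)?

layer 39 (z = 9.36 mm)

Layer 11 (z = 2.64): the sphere: section is a regular 12-gon, circumradius = √(r²−h²) = √(9.5²−6.86²) = 6.572 (perimeter = 2·12·6.572·sin(180°/12) = 40.82 mm); the r=10.5 cylinder at (4.5, 6) gives a regular 12-gon of circumradius 10.5 (constant along its height) (perimeter = 2·12·10.500·sin(180°/12) = 65.22 mm); Subtracting the remaining from the first: starting from the r=9.5 sphere, the r=10.5 cylinder at (4.5, 6) partially overlaps it — only the 91.03 mm² overlap (of its 330.75 mm²) is removed, clipping the outline — boundary = 32.99 mm. So its perimeter = 32.99 mm. Layer 39 (z = 9.36): the r=9.5 sphere slices to a regular 12-gon of circumradius 9.499 (√(r²−h²) with h=0.14 from center) (perimeter = 2·12·9.499·sin(180°/12) = 59.00 mm); the cylinder at (4.5, 6) is absent (z outside [2, 8]); Taking the first minus the rest: none of the subtracted shapes is present at this height, so the r=9.5 sphere is unchanged — boundary = 59.00 mm. So its perimeter = 59.00 mm. Layer 39 is larger (59.00 vs 32.99 mm).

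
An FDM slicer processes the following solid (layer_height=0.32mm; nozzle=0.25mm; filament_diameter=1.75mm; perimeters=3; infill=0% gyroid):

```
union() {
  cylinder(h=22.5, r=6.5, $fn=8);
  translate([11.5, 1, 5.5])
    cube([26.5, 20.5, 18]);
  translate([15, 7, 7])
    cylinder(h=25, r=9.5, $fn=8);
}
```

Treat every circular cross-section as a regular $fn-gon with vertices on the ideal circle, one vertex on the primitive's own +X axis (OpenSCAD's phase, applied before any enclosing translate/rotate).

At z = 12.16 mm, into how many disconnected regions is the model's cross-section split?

At z = 12.16 mm: the cylinder: section is a regular 8-gon, circumradius r=6.5; the 26.5×20.5 cube at (11.5, 1) contributes its full rectangle; the r=9.5 cylinder at (15, 7) gives a regular 8-gon of circumradius 9.5 (constant along its height); Combining (union): the regions partially overlap (shared area 165.07 mm²), so overlapping operands fuse into one piece — 2 connected regions. The result has 2 disconnected regions.

2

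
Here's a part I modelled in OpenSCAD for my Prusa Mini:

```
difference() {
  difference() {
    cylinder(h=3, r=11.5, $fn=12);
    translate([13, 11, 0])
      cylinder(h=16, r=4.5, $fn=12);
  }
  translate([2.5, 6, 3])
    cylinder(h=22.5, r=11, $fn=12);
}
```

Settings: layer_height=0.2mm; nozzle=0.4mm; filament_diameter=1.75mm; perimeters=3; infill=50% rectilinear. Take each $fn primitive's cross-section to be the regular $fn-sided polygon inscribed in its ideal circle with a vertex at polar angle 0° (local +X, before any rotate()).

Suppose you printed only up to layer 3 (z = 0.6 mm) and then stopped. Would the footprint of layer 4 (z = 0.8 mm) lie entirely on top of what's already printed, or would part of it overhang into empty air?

Compare the two slices. At z = 0.6: the cylinder: section is a regular 12-gon, circumradius r=11.5 (area = (12/2)·11.500²·sin(360°/12) = 396.75 mm²); the r=4.5 cylinder at (13, 11) gives a regular 12-gon of circumradius 4.5 (constant along its height) (area = (12/2)·4.500²·sin(360°/12) = 60.75 mm²); Taking the first minus the rest: starting from the r=11.5 cylinder (396.75 mm²), the r=4.5 cylinder at (13, 11) misses the remaining region (no effect) — area = 396.75 mm²; the cylinder at (2.5, 6) does not reach this height (z outside [3, 25.5]); Subtracting the remaining from the first: none of the subtracted shapes is present at this height, so that combined region is unchanged — area = 396.75 mm². At z = 0.8: the r=11.5 cylinder contributes a regular 12-gon of circumradius 11.5 (area = (12/2)·11.500²·sin(360°/12) = 396.75 mm²); the cylinder at (13, 11): section is a regular 12-gon, circumradius r=4.5 (area = (12/2)·4.500²·sin(360°/12) = 60.75 mm²); Taking the first minus the rest: starting from the r=11.5 cylinder (396.75 mm²), the r=4.5 cylinder at (13, 11) misses the remaining region (no effect) — area = 396.75 mm²; the cylinder at (2.5, 6) is not intersected at this z (z outside [3, 25.5]); After the difference (first − rest): none of the subtracted shapes is present at this height, so that combined region is unchanged — area = 396.75 mm². Checking containment: the cross-section at z = 0.8 is a subset of the cross-section at z = 0.6.

entirely on top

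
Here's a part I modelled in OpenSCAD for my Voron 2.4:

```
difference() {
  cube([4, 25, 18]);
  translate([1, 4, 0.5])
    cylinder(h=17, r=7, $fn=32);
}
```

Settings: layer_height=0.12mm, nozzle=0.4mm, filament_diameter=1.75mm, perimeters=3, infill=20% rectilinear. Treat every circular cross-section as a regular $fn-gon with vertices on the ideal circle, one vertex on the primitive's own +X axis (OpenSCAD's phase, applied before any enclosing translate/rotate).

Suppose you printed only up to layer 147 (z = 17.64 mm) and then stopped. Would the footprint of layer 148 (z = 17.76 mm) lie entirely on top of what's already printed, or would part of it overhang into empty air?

entirely on top

Compare the two slices. At z = 17.64: the cube is present — its section is the full 4×25 rectangle (area 100.00 mm²); the cylinder at (1, 4) does not reach this height (z outside [0.5, 17.5]); After the difference (first − rest): none of the subtracted shapes is present at this height, so the 4×25 cube is unchanged — area = 100.00 mm². At z = 17.76: the cube (footprint 4×25) is included at this height (area 100.00 mm²); the cylinder at (1, 4) is absent (z outside [0.5, 17.5]); Subtracting the remaining from the first: none of the subtracted shapes is present at this height, so the 4×25 cube is unchanged — area = 100.00 mm². Checking containment: the cross-section at z = 17.76 is a subset of the cross-section at z = 17.64.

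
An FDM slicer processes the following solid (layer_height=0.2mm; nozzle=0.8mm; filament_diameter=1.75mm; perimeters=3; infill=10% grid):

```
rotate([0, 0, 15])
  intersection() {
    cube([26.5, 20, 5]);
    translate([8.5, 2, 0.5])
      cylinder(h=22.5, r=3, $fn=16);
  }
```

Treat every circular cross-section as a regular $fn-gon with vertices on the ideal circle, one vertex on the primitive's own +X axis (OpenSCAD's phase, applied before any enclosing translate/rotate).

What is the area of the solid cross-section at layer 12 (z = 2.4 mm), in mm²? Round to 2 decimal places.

24.64 mm²

At z = 2.4 mm: the cube (footprint 26.5×20) is included at this height (area 530.00 mm²); the cylinder at (8.5, 2): section is a regular 16-gon, circumradius r=3 (area = (16/2)·3.000²·sin(360°/16) = 27.55 mm²); Taking the intersection: the r=3 cylinder at (8.5, 2) partially overlaps the 26.5×20 cube; clipping to the common part keeps 24.64 mm² — area = 24.64 mm²; (rotated 15° about Z; rotation is an isometry so areas/perimeters/island counts are preserved). Overall, the cross-section is a single solid region. Net area = 24.64 mm².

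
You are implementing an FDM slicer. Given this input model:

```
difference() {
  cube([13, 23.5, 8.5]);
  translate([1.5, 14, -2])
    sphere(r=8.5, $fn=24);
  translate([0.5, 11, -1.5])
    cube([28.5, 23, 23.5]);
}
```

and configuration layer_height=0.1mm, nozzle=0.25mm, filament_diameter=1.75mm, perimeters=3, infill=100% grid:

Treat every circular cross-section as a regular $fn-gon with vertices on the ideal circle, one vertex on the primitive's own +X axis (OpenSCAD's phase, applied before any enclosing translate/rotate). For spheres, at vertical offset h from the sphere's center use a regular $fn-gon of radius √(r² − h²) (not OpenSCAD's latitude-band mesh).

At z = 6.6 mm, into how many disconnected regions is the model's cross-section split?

At z = 6.6 mm: the cube is present — its section is the full 13×23.5 rectangle; the sphere at (1.5, 14) does not reach this height (|z−center|=8.600 > r=8.5); the cube at (0.5, 11) is present — its section is the full 28.5×23 rectangle; After the difference (first − rest): starting from the 13×23.5 cube, the 28.5×23 cube at (0.5, 11) partially overlaps it — only the 156.25 mm² overlap (of its 655.50 mm²) is removed, clipping the outline — 1 connected region. The result has 1 disconnected region.

1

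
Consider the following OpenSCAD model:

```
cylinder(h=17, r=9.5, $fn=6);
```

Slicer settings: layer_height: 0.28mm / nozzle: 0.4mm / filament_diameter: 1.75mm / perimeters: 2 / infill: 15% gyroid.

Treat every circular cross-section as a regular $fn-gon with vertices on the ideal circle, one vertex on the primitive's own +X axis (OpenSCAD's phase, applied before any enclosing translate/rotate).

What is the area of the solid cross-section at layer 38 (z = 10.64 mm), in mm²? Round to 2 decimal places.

234.48 mm²

At z = 10.64 mm: the cylinder: section is a regular 6-gon, circumradius r=9.5 (area = (6/2)·9.500²·sin(360°/6) = 234.48 mm²). Overall, the cross-section is a single solid region. Net area = 234.48 mm².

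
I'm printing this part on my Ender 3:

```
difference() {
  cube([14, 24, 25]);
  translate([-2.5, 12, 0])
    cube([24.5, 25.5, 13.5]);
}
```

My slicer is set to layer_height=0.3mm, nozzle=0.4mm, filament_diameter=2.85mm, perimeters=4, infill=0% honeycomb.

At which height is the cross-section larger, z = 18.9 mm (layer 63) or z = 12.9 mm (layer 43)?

Layer 63 (z = 18.9): the cube is present — its section is the full 14×24 rectangle (area 336.00 mm²); the cube at (-2.5, 12) does not reach this height (z outside [0, 13.5]); Taking the first minus the rest: none of the subtracted shapes is present at this height, so the 14×24 cube is unchanged — area = 336.00 mm². So its area = 336.00 mm². Layer 43 (z = 12.9): the 14×24 cube contributes its full rectangle (area 336.00 mm²); the 24.5×25.5 cube at (-2.5, 12) contributes its full rectangle (area 624.75 mm²); Subtracting the remaining from the first: starting from the 14×24 cube (336.00 mm²), the 24.5×25.5 cube at (-2.5, 12) partially overlaps it — only the 168.00 mm² overlap (of its 624.75 mm²) is removed, clipping the outline — area = 168.00 mm². So its area = 168.00 mm². Layer 63 is larger (336.00 vs 168.00 mm²).

layer 63 (z = 18.9 mm)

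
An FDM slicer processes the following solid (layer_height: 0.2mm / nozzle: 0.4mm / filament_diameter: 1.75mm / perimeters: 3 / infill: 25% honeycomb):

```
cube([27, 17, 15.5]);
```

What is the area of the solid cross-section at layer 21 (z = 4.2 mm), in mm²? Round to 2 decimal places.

At z = 4.2 mm: the 27×17 cube contributes its full rectangle (area 459.00 mm²). Overall, the cross-section is a single solid region. Net area = 459.00 mm².

459.00 mm²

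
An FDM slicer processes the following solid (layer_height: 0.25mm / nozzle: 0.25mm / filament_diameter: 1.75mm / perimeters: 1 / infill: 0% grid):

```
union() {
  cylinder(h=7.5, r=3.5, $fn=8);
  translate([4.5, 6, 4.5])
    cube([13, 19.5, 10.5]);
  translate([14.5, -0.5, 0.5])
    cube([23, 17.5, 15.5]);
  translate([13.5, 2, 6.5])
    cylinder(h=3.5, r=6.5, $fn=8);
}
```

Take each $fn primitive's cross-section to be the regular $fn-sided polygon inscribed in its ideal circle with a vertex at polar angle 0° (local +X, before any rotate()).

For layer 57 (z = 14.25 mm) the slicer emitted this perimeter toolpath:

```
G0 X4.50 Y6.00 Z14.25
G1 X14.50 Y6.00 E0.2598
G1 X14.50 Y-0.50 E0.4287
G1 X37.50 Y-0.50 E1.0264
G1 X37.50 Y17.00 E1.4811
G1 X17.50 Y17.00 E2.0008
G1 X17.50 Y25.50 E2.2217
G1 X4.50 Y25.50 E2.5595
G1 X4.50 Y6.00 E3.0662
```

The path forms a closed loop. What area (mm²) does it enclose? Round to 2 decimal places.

Apply the shoelace formula to the sequence of (X, Y) vertices; enclosed area = 623.00 mm².

623.00 mm²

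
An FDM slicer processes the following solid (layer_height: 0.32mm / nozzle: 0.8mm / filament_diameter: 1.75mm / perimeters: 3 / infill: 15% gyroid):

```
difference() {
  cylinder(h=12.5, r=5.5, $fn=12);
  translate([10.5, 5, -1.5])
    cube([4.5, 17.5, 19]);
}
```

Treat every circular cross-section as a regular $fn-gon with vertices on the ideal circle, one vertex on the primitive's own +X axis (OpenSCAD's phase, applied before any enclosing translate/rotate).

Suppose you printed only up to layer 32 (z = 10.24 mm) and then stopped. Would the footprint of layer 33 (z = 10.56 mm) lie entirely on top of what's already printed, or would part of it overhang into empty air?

Compare the two slices. At z = 10.24: the r=5.5 cylinder gives a regular 12-gon of circumradius 5.5 (constant along its height) (area = (12/2)·5.500²·sin(360°/12) = 90.75 mm²); the cube at (10.5, 5) (footprint 4.5×17.5) is included at this height (area 78.75 mm²); After the difference (first − rest): starting from the r=5.5 cylinder (90.75 mm²), the 4.5×17.5 cube at (10.5, 5) misses the remaining region (no effect) — area = 90.75 mm². At z = 10.56: the cylinder: section is a regular 12-gon, circumradius r=5.5 (area = (12/2)·5.500²·sin(360°/12) = 90.75 mm²); the cube at (10.5, 5) (footprint 4.5×17.5) is included at this height (area 78.75 mm²); After the difference (first − rest): starting from the r=5.5 cylinder (90.75 mm²), the 4.5×17.5 cube at (10.5, 5) misses the remaining region (no effect) — area = 90.75 mm². Checking containment: the cross-section at z = 10.56 is a subset of the cross-section at z = 10.24.

entirely on top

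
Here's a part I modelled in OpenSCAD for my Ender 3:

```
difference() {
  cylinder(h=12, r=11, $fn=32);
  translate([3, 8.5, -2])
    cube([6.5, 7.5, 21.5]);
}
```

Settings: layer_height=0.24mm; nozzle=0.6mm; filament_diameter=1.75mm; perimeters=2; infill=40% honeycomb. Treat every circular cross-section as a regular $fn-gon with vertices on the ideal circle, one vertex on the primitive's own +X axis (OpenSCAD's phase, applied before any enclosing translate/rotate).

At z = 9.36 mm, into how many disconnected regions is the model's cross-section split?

1

At z = 9.36 mm: the cylinder: section is a regular 32-gon, circumradius r=11; the cube at (3, 8.5) is present — its section is the full 6.5×7.5 rectangle; After the difference (first − rest): starting from the r=11 cylinder, the 6.5×7.5 cube at (3, 8.5) partially overlaps it — only the 4.68 mm² overlap (of its 48.75 mm²) is removed, clipping the outline — 1 connected region. The result has 1 disconnected region.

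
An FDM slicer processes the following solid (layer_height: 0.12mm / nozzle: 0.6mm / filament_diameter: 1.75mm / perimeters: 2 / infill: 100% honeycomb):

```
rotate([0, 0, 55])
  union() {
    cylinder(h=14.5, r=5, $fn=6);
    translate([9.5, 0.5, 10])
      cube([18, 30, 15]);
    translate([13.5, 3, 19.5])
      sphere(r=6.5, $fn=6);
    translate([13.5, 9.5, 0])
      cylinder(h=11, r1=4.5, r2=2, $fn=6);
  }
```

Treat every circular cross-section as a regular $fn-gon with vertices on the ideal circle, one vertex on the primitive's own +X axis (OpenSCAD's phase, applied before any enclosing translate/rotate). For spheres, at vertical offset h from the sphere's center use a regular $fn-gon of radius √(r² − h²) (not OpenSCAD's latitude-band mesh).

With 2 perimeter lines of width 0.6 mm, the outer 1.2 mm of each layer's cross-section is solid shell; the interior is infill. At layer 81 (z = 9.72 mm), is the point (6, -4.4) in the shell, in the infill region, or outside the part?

At z = 9.72 mm: the r=5 cylinder contributes a regular 6-gon of circumradius 5; the cube at (9.5, 0.5) is not intersected at this z (z outside [10, 25]); the sphere at (13.5, 3) does not reach this height (|z−center|=9.780 > r=6.5); the cone at (13.5, 9.5) contributes a regular 6-gon of circumradius 2.291 (interpolated between r1=4.5 and r2=2 at t=0.884); Taking the union: the 2 present regions are separate (no shared area or edge), so areas and boundary lengths simply add and each stays a separate island — 2 connected regions; (rotated 55° about Z; rotation is an isometry so areas/perimeters/island counts are preserved). Overall, the cross-section has 2 separate islands. Undo the 55° rotation: the query point maps to (-0.163, -7.439) in the un-rotated model frame. The nearest boundary edge runs (2.50, -4.33)→(-2.50, -4.33); distance from the point to it = 3.11 mm. The point is not inside any of the regions above, so it lies outside the cross-section (3.11 mm from the nearest boundary).

outside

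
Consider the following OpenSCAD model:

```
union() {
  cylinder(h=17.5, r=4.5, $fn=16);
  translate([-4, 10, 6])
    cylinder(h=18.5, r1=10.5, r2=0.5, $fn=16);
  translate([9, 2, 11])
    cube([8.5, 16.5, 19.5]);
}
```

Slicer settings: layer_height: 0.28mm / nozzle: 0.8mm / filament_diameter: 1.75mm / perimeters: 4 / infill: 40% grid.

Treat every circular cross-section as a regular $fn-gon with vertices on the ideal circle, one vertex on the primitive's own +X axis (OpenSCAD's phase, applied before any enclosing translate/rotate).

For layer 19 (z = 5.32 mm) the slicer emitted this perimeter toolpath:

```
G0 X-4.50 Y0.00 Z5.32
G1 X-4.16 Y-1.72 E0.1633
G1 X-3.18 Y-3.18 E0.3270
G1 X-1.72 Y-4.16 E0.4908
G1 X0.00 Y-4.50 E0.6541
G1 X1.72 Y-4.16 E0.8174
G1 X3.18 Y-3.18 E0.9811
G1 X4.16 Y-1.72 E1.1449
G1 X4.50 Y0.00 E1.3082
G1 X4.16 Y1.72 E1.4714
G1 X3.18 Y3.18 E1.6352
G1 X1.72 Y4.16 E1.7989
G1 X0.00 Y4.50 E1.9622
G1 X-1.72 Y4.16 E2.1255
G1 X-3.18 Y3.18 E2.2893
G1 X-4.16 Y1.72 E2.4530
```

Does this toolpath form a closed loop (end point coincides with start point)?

no

Start point (G0): (-4.50, 0.00). End point (last G1): the path does not return to the start — open.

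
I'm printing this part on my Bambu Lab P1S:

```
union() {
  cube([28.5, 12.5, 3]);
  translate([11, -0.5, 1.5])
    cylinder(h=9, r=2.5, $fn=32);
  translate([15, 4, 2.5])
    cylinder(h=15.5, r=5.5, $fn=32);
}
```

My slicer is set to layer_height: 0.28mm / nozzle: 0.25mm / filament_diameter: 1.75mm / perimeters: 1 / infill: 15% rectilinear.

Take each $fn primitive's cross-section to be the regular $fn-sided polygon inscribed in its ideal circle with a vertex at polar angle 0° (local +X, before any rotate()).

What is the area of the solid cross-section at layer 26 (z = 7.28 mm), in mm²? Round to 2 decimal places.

At z = 7.28 mm: the cube does not reach this height (z outside [0, 3]); the cylinder at (11, -0.5): section is a regular 32-gon, circumradius r=2.5 (area = (32/2)·2.500²·sin(360°/32) = 19.51 mm²); the r=5.5 cylinder at (15, 4) contributes a regular 32-gon of circumradius 5.5 (area = (32/2)·5.500²·sin(360°/32) = 94.42 mm²); Combining (union): the regions partially overlap — summed areas 113.93 mm² minus the doubly-counted overlap 6.27 mm² gives 107.66 mm² — area = 107.66 mm². Overall, the cross-section is a single solid region. Net area = 107.66 mm².

107.66 mm²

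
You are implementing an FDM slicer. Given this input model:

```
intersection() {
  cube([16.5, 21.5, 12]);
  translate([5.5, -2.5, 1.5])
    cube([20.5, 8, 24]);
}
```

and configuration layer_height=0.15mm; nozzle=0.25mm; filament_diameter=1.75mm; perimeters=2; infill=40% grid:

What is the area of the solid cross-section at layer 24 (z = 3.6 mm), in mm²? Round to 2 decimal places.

At z = 3.6 mm: the cube (footprint 16.5×21.5) is included at this height (area 354.75 mm²); the cube at (5.5, -2.5) is present — its section is the full 20.5×8 rectangle (area 164.00 mm²); Taking the intersection: the 20.5×8 cube at (5.5, -2.5) partially overlaps the 16.5×21.5 cube; clipping to the common part keeps 60.50 mm² — area = 60.50 mm². Overall, the cross-section is a single solid region. Net area = 60.50 mm².

60.50 mm²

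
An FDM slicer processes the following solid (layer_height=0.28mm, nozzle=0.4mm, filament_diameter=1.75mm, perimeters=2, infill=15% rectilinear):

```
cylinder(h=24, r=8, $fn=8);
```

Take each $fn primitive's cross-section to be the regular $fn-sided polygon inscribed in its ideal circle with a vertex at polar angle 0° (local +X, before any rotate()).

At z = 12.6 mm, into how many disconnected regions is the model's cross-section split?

1

At z = 12.6 mm: the cylinder: section is a regular 8-gon, circumradius r=8. The result has 1 disconnected region.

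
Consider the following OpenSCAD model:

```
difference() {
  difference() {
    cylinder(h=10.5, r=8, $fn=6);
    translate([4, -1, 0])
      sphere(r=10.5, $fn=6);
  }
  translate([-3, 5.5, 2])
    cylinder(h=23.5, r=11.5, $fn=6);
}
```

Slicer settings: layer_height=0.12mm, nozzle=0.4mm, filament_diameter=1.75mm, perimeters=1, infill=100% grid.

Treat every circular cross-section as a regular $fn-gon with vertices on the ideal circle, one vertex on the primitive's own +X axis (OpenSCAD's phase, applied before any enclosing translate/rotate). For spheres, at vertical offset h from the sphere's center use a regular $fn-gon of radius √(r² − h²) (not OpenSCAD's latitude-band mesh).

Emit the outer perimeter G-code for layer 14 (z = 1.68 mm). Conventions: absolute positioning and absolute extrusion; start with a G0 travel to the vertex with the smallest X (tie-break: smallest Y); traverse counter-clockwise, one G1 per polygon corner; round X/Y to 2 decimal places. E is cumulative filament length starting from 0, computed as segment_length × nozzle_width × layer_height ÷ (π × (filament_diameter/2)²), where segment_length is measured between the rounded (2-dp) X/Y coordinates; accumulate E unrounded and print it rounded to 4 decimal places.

At z = 1.68 mm: the r=8 cylinder gives a regular 6-gon of circumradius 8 (constant along its height); the r=10.5 sphere at (4, -1) contributes a regular 6-gon of circumradius √(10.5²−1.68²) = 10.365; Taking the first minus the rest: starting from the r=8 cylinder, the r=10.5 sphere at (4, -1) partially overlaps it — only the 143.04 mm² overlap (of its 279.11 mm²) is removed, clipping the outline — 1 connected region; the cylinder at (-3, 5.5) is not intersected at this z (z outside [2, 25.5]); Subtracting the remaining from the first: none of the subtracted shapes is present at this height, so that combined region is unchanged — 1 connected region. The outline is a single polygon with 6 vertices. Extrusion per mm of travel: 0.4 × 0.12 / (π × 0.875²) = 0.019956. Accumulating E over each segment gives final E = 0.7039.

G0 X-8.00 Y0.00 Z1.68
G1 X-4.00 Y-6.93 E0.1597
G1 X-2.94 Y-6.93 E0.1808
G1 X-6.36 Y-1.00 E0.3174
G1 X-1.79 Y6.93 E0.5001
G1 X-4.00 Y6.93 E0.5442
G1 X-8.00 Y0.00 E0.7039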